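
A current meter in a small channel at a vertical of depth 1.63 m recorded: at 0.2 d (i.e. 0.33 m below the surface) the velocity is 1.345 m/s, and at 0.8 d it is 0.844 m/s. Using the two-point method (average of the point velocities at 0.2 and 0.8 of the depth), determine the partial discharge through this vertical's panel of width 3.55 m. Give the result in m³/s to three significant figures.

v̄ = (1.345 + 0.844) / 2 = 1.095 m/s
q = v̄ × d × w = 1.095 × 1.63 × 3.55 = 6.333 m³/s

6.33 m³/s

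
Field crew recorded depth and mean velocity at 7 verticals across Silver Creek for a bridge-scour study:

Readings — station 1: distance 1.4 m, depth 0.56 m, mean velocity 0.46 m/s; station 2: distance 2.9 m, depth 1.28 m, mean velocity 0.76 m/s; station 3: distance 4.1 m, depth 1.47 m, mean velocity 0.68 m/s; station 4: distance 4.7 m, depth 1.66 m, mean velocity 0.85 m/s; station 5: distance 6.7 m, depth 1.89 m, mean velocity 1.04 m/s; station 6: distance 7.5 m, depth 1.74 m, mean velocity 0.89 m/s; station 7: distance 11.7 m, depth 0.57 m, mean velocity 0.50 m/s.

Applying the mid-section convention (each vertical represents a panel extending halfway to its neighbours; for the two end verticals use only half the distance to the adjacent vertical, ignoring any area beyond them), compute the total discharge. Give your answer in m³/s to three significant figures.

11.5 m³/s

w_1 = (2.9 − 1.4)/2 = 0.75 m; q_1 = 0.46 × 0.56 × 0.75 = 0.1932 m³/s
w_2 = (4.1 − 1.4)/2 = 1.35 m; q_2 = 0.76 × 1.28 × 1.35 = 1.313 m³/s
w_3 = (4.7 − 2.9)/2 = 0.9 m; q_3 = 0.68 × 1.47 × 0.9 = 0.8996 m³/s
w_4 = (6.7 − 4.1)/2 = 1.3 m; q_4 = 0.85 × 1.66 × 1.3 = 1.834 m³/s
w_5 = (7.5 − 4.7)/2 = 1.4 m; q_5 = 1.04 × 1.89 × 1.4 = 2.752 m³/s
w_6 = (11.7 − 6.7)/2 = 2.5 m; q_6 = 0.89 × 1.74 × 2.5 = 3.872 m³/s
w_7 = (11.7 − 7.5)/2 = 2.1 m; q_7 = 0.50 × 0.57 × 2.1 = 0.5985 m³/s
Q = Σ qᵢ = 11.46 m³/s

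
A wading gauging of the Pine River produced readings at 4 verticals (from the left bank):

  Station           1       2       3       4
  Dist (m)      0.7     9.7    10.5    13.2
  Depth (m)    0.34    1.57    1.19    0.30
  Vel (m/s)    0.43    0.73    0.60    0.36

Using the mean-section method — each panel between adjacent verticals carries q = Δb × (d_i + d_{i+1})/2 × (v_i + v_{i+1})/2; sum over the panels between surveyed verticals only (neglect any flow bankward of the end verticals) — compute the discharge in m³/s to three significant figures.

Panel 1-2: Δb = 9 m, d̄ = (0.34+1.57)/2 = 0.955, v̄ = (0.43+0.73)/2 = 0.58 → q = 9×0.955×0.58 = 4.985 m³/s
Panel 2-3: Δb = 0.8 m, d̄ = (1.57+1.19)/2 = 1.38, v̄ = (0.73+0.60)/2 = 0.665 → q = 0.8×1.38×0.665 = 0.7342 m³/s
Panel 3-4: Δb = 2.7 m, d̄ = (1.19+0.30)/2 = 0.745, v̄ = (0.60+0.36)/2 = 0.48 → q = 2.7×0.745×0.48 = 0.9655 m³/s
Q = Σ q = 6.685 m³/s

6.68 m³/s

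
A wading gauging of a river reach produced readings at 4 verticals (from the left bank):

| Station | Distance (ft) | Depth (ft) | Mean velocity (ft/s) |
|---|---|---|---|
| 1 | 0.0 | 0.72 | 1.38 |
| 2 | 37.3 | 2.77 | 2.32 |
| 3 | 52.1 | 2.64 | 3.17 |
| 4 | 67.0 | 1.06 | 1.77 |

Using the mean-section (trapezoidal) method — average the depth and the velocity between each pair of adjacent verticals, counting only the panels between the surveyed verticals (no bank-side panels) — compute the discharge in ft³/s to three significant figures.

298 ft³/s

Panel 1-2: Δb = 37.3 ft, d̄ = (0.72+2.77)/2 = 1.745, v̄ = (1.38+2.32)/2 = 1.85 → q = 37.3×1.745×1.85 = 120.4 ft³/s
Panel 2-3: Δb = 14.8 ft, d̄ = (2.77+2.64)/2 = 2.705, v̄ = (2.32+3.17)/2 = 2.745 → q = 14.8×2.705×2.745 = 109.9 ft³/s
Panel 3-4: Δb = 14.9 ft, d̄ = (2.64+1.06)/2 = 1.85, v̄ = (3.17+1.77)/2 = 2.47 → q = 14.9×1.85×2.47 = 68.09 ft³/s
Q = Σ q = 298.4 ft³/s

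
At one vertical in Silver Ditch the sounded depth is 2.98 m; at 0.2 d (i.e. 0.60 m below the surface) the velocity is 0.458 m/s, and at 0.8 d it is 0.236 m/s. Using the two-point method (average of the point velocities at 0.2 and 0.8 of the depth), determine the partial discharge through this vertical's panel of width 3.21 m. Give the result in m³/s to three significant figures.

3.32 m³/s

v̄ = (0.458 + 0.236) / 2 = 0.3470 m/s
q = v̄ × d × w = 0.3470 × 2.98 × 3.21 = 3.319 m³/s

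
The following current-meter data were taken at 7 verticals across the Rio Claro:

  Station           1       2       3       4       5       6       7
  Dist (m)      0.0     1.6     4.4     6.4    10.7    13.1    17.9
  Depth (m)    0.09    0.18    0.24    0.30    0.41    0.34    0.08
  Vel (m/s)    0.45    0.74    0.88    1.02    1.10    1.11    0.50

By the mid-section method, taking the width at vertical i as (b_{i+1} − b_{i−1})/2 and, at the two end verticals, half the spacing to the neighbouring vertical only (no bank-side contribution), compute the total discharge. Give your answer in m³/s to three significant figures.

4.76 m³/s

w_1 = (1.6 − 0.0)/2 = 0.8 m; q_1 = 0.45 × 0.09 × 0.8 = 0.03240 m³/s
w_2 = (4.4 − 0.0)/2 = 2.2 m; q_2 = 0.74 × 0.18 × 2.2 = 0.2930 m³/s
w_3 = (6.4 − 1.6)/2 = 2.4 m; q_3 = 0.88 × 0.24 × 2.4 = 0.5069 m³/s
w_4 = (10.7 − 4.4)/2 = 3.15 m; q_4 = 1.02 × 0.30 × 3.15 = 0.9639 m³/s
w_5 = (13.1 − 6.4)/2 = 3.35 m; q_5 = 1.10 × 0.41 × 3.35 = 1.511 m³/s
w_6 = (17.9 − 10.7)/2 = 3.6 m; q_6 = 1.11 × 0.34 × 3.6 = 1.359 m³/s
w_7 = (17.9 − 13.1)/2 = 2.4 m; q_7 = 0.50 × 0.08 × 2.4 = 0.09600 m³/s
Q = Σ qᵢ = 4.762 m³/s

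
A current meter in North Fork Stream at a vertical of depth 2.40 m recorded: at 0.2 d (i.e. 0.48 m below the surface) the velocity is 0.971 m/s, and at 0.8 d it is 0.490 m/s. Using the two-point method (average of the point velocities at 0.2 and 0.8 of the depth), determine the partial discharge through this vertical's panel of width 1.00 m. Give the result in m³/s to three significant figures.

v̄ = (0.971 + 0.490) / 2 = 0.7305 m/s
q = v̄ × d × w = 0.7305 × 2.40 × 1.00 = 1.753 m³/s

1.75 m³/s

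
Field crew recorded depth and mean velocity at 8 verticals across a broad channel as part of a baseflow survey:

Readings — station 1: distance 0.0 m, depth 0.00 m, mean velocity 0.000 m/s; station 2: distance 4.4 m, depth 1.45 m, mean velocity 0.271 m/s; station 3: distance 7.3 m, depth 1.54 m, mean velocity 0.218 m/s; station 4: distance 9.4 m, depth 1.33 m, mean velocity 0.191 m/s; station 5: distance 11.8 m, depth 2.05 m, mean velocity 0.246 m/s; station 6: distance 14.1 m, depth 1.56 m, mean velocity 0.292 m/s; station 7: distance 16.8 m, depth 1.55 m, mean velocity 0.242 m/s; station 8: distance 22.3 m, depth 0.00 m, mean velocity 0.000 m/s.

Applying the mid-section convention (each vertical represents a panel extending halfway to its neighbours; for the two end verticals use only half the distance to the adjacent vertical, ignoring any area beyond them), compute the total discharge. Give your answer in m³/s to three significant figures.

w_2 = (7.3 − 0.0)/2 = 3.65 m; q_2 = 0.271 × 1.45 × 3.65 = 1.434 m³/s
w_3 = (9.4 − 4.4)/2 = 2.5 m; q_3 = 0.218 × 1.54 × 2.5 = 0.8393 m³/s
w_4 = (11.8 − 7.3)/2 = 2.25 m; q_4 = 0.191 × 1.33 × 2.25 = 0.5716 m³/s
w_5 = (14.1 − 9.4)/2 = 2.35 m; q_5 = 0.246 × 2.05 × 2.35 = 1.185 m³/s
w_6 = (16.8 − 11.8)/2 = 2.5 m; q_6 = 0.292 × 1.56 × 2.5 = 1.139 m³/s
w_7 = (22.3 − 14.1)/2 = 4.1 m; q_7 = 0.242 × 1.55 × 4.1 = 1.538 m³/s
Stations 1, 8 contribute zero (depth or velocity is 0).
Q = Σ qᵢ = 6.707 m³/s

6.71 m³/s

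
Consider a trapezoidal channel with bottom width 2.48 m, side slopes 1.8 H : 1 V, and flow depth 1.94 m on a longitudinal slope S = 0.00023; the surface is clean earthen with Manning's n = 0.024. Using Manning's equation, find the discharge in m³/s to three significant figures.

A = (b + z·y)·y = (2.48 + 1.8×1.94)×1.94 = 11.59 m²
P = b + 2y√(1+z²) = 2.48 + 2×1.94×√(1+1.8²) = 10.47 m
R = A/P = 11.59/10.47 = 1.107 m
Q = (1/n)·A·R^(2/3)·S^(1/2) = (1/0.024) × 11.59 × 1.107^(2/3) × 0.00023^(1/2) = 7.833 m³/s

7.83 m³/s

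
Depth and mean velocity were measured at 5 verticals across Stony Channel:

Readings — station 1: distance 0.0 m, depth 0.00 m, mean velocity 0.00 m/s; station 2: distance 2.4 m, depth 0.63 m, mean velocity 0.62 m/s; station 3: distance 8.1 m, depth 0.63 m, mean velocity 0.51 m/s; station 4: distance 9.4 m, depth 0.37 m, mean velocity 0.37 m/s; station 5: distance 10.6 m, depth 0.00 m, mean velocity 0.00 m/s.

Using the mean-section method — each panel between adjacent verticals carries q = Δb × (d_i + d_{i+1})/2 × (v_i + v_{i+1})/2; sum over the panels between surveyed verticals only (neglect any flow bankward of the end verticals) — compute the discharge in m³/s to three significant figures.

Panel 1-2: Δb = 2.4 m, d̄ = (0.00+0.63)/2 = 0.315, v̄ = (0.00+0.62)/2 = 0.31 → q = 2.4×0.315×0.31 = 0.2344 m³/s
Panel 2-3: Δb = 5.7 m, d̄ = (0.63+0.63)/2 = 0.63, v̄ = (0.62+0.51)/2 = 0.565 → q = 5.7×0.63×0.565 = 2.029 m³/s
Panel 3-4: Δb = 1.3 m, d̄ = (0.63+0.37)/2 = 0.5, v̄ = (0.51+0.37)/2 = 0.44 → q = 1.3×0.5×0.44 = 0.2860 m³/s
Panel 4-5: Δb = 1.2 m, d̄ = (0.37+0.00)/2 = 0.185, v̄ = (0.37+0.00)/2 = 0.185 → q = 1.2×0.185×0.185 = 0.04107 m³/s
Q = Σ q = 2.590 m³/s

2.59 m³/s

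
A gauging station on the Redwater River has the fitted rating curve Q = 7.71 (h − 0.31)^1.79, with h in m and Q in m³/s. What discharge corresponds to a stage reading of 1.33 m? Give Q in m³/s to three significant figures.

7.99 m³/s

Q = 7.71 × (1.33 − 0.31)^1.79 = 7.71 × 1.02^1.79 = 7.988 m³/s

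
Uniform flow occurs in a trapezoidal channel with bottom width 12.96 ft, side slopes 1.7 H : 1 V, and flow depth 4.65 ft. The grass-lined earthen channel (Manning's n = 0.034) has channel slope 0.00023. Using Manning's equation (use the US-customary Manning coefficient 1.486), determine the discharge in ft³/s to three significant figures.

137 ft³/s

A = (b + z·y)·y = (12.96 + 1.7×4.65)×4.65 = 97.02 ft²
P = b + 2y√(1+z²) = 12.96 + 2×4.65×√(1+1.7²) = 31.30 ft
R = A/P = 97.02/31.30 = 3.100 ft
Q = (1.486/n)·A·R^(2/3)·S^(1/2) = (1.486/0.034) × 97.02 × 3.100^(2/3) × 0.00023^(1/2) = 136.7 ft³/s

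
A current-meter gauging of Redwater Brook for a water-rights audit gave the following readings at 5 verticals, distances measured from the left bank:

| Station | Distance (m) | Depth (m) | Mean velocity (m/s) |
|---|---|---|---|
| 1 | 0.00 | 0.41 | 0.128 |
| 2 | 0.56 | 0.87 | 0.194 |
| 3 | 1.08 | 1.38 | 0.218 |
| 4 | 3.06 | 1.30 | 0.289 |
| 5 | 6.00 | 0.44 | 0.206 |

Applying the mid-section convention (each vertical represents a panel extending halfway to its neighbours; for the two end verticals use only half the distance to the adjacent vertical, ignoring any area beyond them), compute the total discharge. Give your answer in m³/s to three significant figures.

1.54 m³/s

w_1 = (0.56 − 0.00)/2 = 0.28 m; q_1 = 0.128 × 0.41 × 0.28 = 0.01469 m³/s
w_2 = (1.08 − 0.00)/2 = 0.54 m; q_2 = 0.194 × 0.87 × 0.54 = 0.09114 m³/s
w_3 = (3.06 − 0.56)/2 = 1.25 m; q_3 = 0.218 × 1.38 × 1.25 = 0.3761 m³/s
w_4 = (6.00 − 1.08)/2 = 2.46 m; q_4 = 0.289 × 1.30 × 2.46 = 0.9242 m³/s
w_5 = (6.00 − 3.06)/2 = 1.47 m; q_5 = 0.206 × 0.44 × 1.47 = 0.1332 m³/s
Q = Σ qᵢ = 1.539 m³/s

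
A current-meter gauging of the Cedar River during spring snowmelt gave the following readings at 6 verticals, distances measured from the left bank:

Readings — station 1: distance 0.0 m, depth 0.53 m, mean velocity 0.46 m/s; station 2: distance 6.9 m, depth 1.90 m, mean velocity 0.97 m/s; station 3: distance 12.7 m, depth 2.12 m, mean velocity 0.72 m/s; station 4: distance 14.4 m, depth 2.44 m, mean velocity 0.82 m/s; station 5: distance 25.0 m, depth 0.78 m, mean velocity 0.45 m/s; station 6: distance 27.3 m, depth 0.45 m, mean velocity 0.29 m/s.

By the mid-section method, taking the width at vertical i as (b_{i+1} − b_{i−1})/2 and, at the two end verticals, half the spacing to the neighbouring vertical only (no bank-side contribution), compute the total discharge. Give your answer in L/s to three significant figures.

33000 L/s

w_1 = (6.9 − 0.0)/2 = 3.45 m; q_1 = 0.46 × 0.53 × 3.45 = 0.8411 m³/s
w_2 = (12.7 − 0.0)/2 = 6.35 m; q_2 = 0.97 × 1.90 × 6.35 = 11.70 m³/s
w_3 = (14.4 − 6.9)/2 = 3.75 m; q_3 = 0.72 × 2.12 × 3.75 = 5.724 m³/s
w_4 = (25.0 − 12.7)/2 = 6.15 m; q_4 = 0.82 × 2.44 × 6.15 = 12.30 m³/s
w_5 = (27.3 − 14.4)/2 = 6.45 m; q_5 = 0.45 × 0.78 × 6.45 = 2.264 m³/s
w_6 = (27.3 − 25.0)/2 = 1.15 m; q_6 = 0.29 × 0.45 × 1.15 = 0.1501 m³/s
Q = Σ qᵢ = 32.99 m³/s
= 32.99 × 1000 = 32990 L/s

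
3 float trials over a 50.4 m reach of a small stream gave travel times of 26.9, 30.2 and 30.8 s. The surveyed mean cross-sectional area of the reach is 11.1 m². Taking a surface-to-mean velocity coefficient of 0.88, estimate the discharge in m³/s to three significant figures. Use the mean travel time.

16.8 m³/s

t̄ = (26.9 + 30.2 + 30.8) / 3 = 29.3 s
v_surface = L / t̄ = 50.4 / 29.3 = 1.720 m/s
v_mean = 0.88 × 1.720 = 1.514 m/s
Q = A × v_mean = 11.1 × 1.514 = 16.80 m³/s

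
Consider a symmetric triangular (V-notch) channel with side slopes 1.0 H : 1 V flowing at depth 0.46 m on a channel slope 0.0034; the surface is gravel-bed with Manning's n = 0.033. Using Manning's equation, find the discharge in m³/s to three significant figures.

A = z·y² = 1.0×0.46² = 0.2116 m²
P = 2y√(1+z²) = 2×0.46×√(1+1.0²) = 1.301 m
R = A/P = 0.2116/1.301 = 0.1626 m
Q = (1/n)·A·R^(2/3)·S^(1/2) = (1/0.033) × 0.2116 × 0.1626^(2/3) × 0.0034^(1/2) = 0.1114 m³/s

0.111 m³/s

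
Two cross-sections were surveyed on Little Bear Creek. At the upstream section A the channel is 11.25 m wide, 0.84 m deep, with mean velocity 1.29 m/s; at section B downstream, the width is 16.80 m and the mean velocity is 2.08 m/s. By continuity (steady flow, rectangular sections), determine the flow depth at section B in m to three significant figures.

Q = A₁V₁ = (11.25×0.84) × 1.29 = 12.19 m³/s
d₂ = Q/(b₂ V₂) = 12.19/(16.80×2.08) = 0.3489 m

0.349 m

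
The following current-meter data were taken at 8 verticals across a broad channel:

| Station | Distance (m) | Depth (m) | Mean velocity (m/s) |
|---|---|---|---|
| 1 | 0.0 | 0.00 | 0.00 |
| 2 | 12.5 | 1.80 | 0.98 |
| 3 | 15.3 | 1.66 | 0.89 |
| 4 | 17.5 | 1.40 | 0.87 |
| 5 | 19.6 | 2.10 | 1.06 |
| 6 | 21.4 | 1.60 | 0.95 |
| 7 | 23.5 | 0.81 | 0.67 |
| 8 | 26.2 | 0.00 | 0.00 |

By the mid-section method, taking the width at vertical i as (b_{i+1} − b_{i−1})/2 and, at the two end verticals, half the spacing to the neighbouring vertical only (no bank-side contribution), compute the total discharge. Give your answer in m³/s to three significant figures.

28.4 m³/s

w_2 = (15.3 − 0.0)/2 = 7.65 m; q_2 = 0.98 × 1.80 × 7.65 = 13.49 m³/s
w_3 = (17.5 − 12.5)/2 = 2.5 m; q_3 = 0.89 × 1.66 × 2.5 = 3.694 m³/s
w_4 = (19.6 − 15.3)/2 = 2.15 m; q_4 = 0.87 × 1.40 × 2.15 = 2.619 m³/s
w_5 = (21.4 − 17.5)/2 = 1.95 m; q_5 = 1.06 × 2.10 × 1.95 = 4.341 m³/s
w_6 = (23.5 − 19.6)/2 = 1.95 m; q_6 = 0.95 × 1.60 × 1.95 = 2.964 m³/s
w_7 = (26.2 − 21.4)/2 = 2.4 m; q_7 = 0.67 × 0.81 × 2.4 = 1.302 m³/s
Stations 1, 8 contribute zero (depth or velocity is 0).
Q = Σ qᵢ = 28.41 m³/s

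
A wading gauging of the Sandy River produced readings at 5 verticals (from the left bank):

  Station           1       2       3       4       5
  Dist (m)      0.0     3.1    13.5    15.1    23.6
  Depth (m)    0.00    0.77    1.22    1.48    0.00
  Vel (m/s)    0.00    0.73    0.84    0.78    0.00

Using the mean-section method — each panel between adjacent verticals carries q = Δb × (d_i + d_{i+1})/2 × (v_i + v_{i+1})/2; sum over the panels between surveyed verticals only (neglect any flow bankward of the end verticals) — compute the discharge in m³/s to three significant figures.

12.8 m³/s

Panel 1-2: Δb = 3.1 m, d̄ = (0.00+0.77)/2 = 0.385, v̄ = (0.00+0.73)/2 = 0.365 → q = 3.1×0.385×0.365 = 0.4356 m³/s
Panel 2-3: Δb = 10.4 m, d̄ = (0.77+1.22)/2 = 0.995, v̄ = (0.73+0.84)/2 = 0.785 → q = 10.4×0.995×0.785 = 8.123 m³/s
Panel 3-4: Δb = 1.6 m, d̄ = (1.22+1.48)/2 = 1.35, v̄ = (0.84+0.78)/2 = 0.81 → q = 1.6×1.35×0.81 = 1.750 m³/s
Panel 4-5: Δb = 8.5 m, d̄ = (1.48+0.00)/2 = 0.74, v̄ = (0.78+0.00)/2 = 0.39 → q = 8.5×0.74×0.39 = 2.453 m³/s
Q = Σ q = 12.76 m³/s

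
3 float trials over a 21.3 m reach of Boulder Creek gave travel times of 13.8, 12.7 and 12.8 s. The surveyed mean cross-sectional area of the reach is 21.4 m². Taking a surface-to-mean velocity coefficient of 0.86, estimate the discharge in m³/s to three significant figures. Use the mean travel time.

t̄ = (13.8 + 12.7 + 12.8) / 3 = 13.1 s
v_surface = L / t̄ = 21.3 / 13.1 = 1.626 m/s
v_mean = 0.86 × 1.626 = 1.398 m/s
Q = A × v_mean = 21.4 × 1.398 = 29.92 m³/s

29.9 m³/s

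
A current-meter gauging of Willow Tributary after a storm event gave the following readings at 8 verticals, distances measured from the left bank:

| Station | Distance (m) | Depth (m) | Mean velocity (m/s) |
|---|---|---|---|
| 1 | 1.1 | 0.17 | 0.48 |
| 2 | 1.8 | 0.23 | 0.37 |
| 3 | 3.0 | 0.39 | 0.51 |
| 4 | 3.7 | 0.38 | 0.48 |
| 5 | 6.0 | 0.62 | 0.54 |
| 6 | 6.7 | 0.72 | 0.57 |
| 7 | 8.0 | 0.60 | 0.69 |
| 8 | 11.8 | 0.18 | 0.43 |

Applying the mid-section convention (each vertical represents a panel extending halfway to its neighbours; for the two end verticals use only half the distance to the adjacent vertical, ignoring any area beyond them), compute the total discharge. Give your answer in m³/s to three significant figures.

2.69 m³/s

w_1 = (1.8 − 1.1)/2 = 0.35 m; q_1 = 0.48 × 0.17 × 0.35 = 0.02856 m³/s
w_2 = (3.0 − 1.1)/2 = 0.95 m; q_2 = 0.37 × 0.23 × 0.95 = 0.08085 m³/s
w_3 = (3.7 − 1.8)/2 = 0.95 m; q_3 = 0.51 × 0.39 × 0.95 = 0.1890 m³/s
w_4 = (6.0 − 3.0)/2 = 1.5 m; q_4 = 0.48 × 0.38 × 1.5 = 0.2736 m³/s
w_5 = (6.7 − 3.7)/2 = 1.5 m; q_5 = 0.54 × 0.62 × 1.5 = 0.5022 m³/s
w_6 = (8.0 − 6.0)/2 = 1 m; q_6 = 0.57 × 0.72 × 1 = 0.4104 m³/s
w_7 = (11.8 − 6.7)/2 = 2.55 m; q_7 = 0.69 × 0.60 × 2.55 = 1.056 m³/s
w_8 = (11.8 − 8.0)/2 = 1.9 m; q_8 = 0.43 × 0.18 × 1.9 = 0.1471 m³/s
Q = Σ qᵢ = 2.687 m³/s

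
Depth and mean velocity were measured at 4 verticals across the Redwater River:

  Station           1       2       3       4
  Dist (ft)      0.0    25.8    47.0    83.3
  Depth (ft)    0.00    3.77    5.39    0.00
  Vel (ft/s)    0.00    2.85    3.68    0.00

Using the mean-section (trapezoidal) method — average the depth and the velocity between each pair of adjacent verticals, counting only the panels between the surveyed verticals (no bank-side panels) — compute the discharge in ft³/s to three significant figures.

Panel 1-2: Δb = 25.8 ft, d̄ = (0.00+3.77)/2 = 1.885, v̄ = (0.00+2.85)/2 = 1.425 → q = 25.8×1.885×1.425 = 69.30 ft³/s
Panel 2-3: Δb = 21.2 ft, d̄ = (3.77+5.39)/2 = 4.58, v̄ = (2.85+3.68)/2 = 3.265 → q = 21.2×4.58×3.265 = 317.0 ft³/s
Panel 3-4: Δb = 36.3 ft, d̄ = (5.39+0.00)/2 = 2.695, v̄ = (3.68+0.00)/2 = 1.84 → q = 36.3×2.695×1.84 = 180.0 ft³/s
Q = Σ q = 566.3 ft³/s

566 ft³/s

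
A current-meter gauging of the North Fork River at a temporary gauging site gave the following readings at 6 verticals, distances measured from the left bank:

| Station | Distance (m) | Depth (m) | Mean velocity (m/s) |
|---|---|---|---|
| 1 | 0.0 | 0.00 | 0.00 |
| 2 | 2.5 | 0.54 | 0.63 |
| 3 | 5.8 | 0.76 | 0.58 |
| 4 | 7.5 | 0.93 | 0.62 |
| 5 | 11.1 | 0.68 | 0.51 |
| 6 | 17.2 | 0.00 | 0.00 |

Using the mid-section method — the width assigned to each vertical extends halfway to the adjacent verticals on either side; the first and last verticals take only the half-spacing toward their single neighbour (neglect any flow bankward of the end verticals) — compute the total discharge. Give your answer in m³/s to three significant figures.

5.30 m³/s

w_2 = (5.8 − 0.0)/2 = 2.9 m; q_2 = 0.63 × 0.54 × 2.9 = 0.9866 m³/s
w_3 = (7.5 − 2.5)/2 = 2.5 m; q_3 = 0.58 × 0.76 × 2.5 = 1.102 m³/s
w_4 = (11.1 − 5.8)/2 = 2.65 m; q_4 = 0.62 × 0.93 × 2.65 = 1.528 m³/s
w_5 = (17.2 − 7.5)/2 = 4.85 m; q_5 = 0.51 × 0.68 × 4.85 = 1.682 m³/s
Stations 1, 6 contribute zero (depth or velocity is 0).
Q = Σ qᵢ = 5.299 m³/s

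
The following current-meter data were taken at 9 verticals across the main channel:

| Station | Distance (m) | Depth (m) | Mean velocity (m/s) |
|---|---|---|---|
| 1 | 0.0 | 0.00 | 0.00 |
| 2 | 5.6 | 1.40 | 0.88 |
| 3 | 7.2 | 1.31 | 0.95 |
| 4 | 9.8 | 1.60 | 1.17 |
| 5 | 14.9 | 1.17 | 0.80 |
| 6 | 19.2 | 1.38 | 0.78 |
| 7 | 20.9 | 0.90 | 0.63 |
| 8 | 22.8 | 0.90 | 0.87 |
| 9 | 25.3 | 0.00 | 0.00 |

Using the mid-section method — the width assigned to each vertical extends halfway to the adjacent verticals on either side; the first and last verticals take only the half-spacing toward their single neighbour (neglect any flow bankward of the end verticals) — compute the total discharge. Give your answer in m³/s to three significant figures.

24.6 m³/s

w_2 = (7.2 − 0.0)/2 = 3.6 m; q_2 = 0.88 × 1.40 × 3.6 = 4.435 m³/s
w_3 = (9.8 − 5.6)/2 = 2.1 m; q_3 = 0.95 × 1.31 × 2.1 = 2.613 m³/s
w_4 = (14.9 − 7.2)/2 = 3.85 m; q_4 = 1.17 × 1.60 × 3.85 = 7.207 m³/s
w_5 = (19.2 − 9.8)/2 = 4.7 m; q_5 = 0.80 × 1.17 × 4.7 = 4.399 m³/s
w_6 = (20.9 − 14.9)/2 = 3 m; q_6 = 0.78 × 1.38 × 3 = 3.229 m³/s
w_7 = (22.8 − 19.2)/2 = 1.8 m; q_7 = 0.63 × 0.90 × 1.8 = 1.021 m³/s
w_8 = (25.3 − 20.9)/2 = 2.2 m; q_8 = 0.87 × 0.90 × 2.2 = 1.723 m³/s
Stations 1, 9 contribute zero (depth or velocity is 0).
Q = Σ qᵢ = 24.63 m³/s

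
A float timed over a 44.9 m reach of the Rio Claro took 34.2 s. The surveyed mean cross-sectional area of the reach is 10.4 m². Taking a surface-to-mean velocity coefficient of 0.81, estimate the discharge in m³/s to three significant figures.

v_surface = L / t̄ = 44.9 / 34.2 = 1.313 m/s
v_mean = 0.81 × 1.313 = 1.063 m/s
Q = A × v_mean = 10.4 × 1.063 = 11.06 m³/s

11.1 m³/s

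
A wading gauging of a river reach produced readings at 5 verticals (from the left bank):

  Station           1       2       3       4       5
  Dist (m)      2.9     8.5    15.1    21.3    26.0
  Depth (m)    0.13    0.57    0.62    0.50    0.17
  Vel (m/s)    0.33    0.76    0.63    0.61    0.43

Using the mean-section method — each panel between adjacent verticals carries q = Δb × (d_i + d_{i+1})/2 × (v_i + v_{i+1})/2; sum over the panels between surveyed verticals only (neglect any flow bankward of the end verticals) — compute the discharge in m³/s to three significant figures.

6.77 m³/s

Panel 1-2: Δb = 5.6 m, d̄ = (0.13+0.57)/2 = 0.35, v̄ = (0.33+0.76)/2 = 0.545 → q = 5.6×0.35×0.545 = 1.068 m³/s
Panel 2-3: Δb = 6.6 m, d̄ = (0.57+0.62)/2 = 0.595, v̄ = (0.76+0.63)/2 = 0.695 → q = 6.6×0.595×0.695 = 2.729 m³/s
Panel 3-4: Δb = 6.2 m, d̄ = (0.62+0.50)/2 = 0.56, v̄ = (0.63+0.61)/2 = 0.62 → q = 6.2×0.56×0.62 = 2.153 m³/s
Panel 4-5: Δb = 4.7 m, d̄ = (0.50+0.17)/2 = 0.335, v̄ = (0.61+0.43)/2 = 0.52 → q = 4.7×0.335×0.52 = 0.8187 m³/s
Q = Σ q = 6.769 m³/s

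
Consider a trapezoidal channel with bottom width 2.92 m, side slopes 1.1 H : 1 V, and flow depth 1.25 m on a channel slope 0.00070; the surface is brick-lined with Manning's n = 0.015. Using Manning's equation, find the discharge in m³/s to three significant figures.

A = (b + z·y)·y = (2.92 + 1.1×1.25)×1.25 = 5.369 m²
P = b + 2y√(1+z²) = 2.92 + 2×1.25×√(1+1.1²) = 6.637 m
R = A/P = 5.369/6.637 = 0.8090 m
Q = (1/n)·A·R^(2/3)·S^(1/2) = (1/0.015) × 5.369 × 0.8090^(2/3) × 0.00070^(1/2) = 8.222 m³/s

8.22 m³/s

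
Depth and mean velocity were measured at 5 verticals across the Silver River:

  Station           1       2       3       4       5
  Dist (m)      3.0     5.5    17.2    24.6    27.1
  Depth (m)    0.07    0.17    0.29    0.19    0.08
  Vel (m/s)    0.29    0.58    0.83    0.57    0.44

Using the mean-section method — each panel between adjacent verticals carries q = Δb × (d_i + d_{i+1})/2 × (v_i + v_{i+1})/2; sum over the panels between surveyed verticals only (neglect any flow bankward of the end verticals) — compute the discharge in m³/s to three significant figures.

3.44 m³/s

Panel 1-2: Δb = 2.5 m, d̄ = (0.07+0.17)/2 = 0.12, v̄ = (0.29+0.58)/2 = 0.435 → q = 2.5×0.12×0.435 = 0.1305 m³/s
Panel 2-3: Δb = 11.7 m, d̄ = (0.17+0.29)/2 = 0.23, v̄ = (0.58+0.83)/2 = 0.705 → q = 11.7×0.23×0.705 = 1.897 m³/s
Panel 3-4: Δb = 7.4 m, d̄ = (0.29+0.19)/2 = 0.24, v̄ = (0.83+0.57)/2 = 0.7 → q = 7.4×0.24×0.7 = 1.243 m³/s
Panel 4-5: Δb = 2.5 m, d̄ = (0.19+0.08)/2 = 0.135, v̄ = (0.57+0.44)/2 = 0.505 → q = 2.5×0.135×0.505 = 0.1704 m³/s
Q = Σ q = 3.441 m³/s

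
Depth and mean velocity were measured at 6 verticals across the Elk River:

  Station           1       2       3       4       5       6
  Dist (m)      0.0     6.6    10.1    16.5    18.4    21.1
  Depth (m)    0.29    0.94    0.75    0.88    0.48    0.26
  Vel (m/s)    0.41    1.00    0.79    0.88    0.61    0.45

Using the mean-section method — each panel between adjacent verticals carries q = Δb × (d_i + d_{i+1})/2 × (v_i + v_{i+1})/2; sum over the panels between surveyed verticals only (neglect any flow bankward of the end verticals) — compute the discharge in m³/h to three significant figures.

Panel 1-2: Δb = 6.6 m, d̄ = (0.29+0.94)/2 = 0.615, v̄ = (0.41+1.00)/2 = 0.705 → q = 6.6×0.615×0.705 = 2.862 m³/s
Panel 2-3: Δb = 3.5 m, d̄ = (0.94+0.75)/2 = 0.845, v̄ = (1.00+0.79)/2 = 0.895 → q = 3.5×0.845×0.895 = 2.647 m³/s
Panel 3-4: Δb = 6.4 m, d̄ = (0.75+0.88)/2 = 0.815, v̄ = (0.79+0.88)/2 = 0.835 → q = 6.4×0.815×0.835 = 4.355 m³/s
Panel 4-5: Δb = 1.9 m, d̄ = (0.88+0.48)/2 = 0.68, v̄ = (0.88+0.61)/2 = 0.745 → q = 1.9×0.68×0.745 = 0.9625 m³/s
Panel 5-6: Δb = 2.7 m, d̄ = (0.48+0.26)/2 = 0.37, v̄ = (0.61+0.45)/2 = 0.53 → q = 2.7×0.37×0.53 = 0.5295 m³/s
Q = Σ q = 11.36 m³/s
= 11.36 × 3600 = 40880 m³/h

40900 m³/h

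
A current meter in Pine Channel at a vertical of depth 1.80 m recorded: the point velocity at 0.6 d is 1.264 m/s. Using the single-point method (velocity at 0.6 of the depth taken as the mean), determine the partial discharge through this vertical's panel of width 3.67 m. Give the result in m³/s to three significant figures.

8.35 m³/s

v̄ = v₀.₆ = 1.264 m/s
q = v̄ × d × w = 1.264 × 1.80 × 3.67 = 8.350 m³/s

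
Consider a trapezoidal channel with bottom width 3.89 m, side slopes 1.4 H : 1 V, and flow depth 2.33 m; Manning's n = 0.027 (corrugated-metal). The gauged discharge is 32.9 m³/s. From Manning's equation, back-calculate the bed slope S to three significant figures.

0.00182

A = (b + z·y)·y = (3.89 + 1.4×2.33)×2.33 = 16.66 m²
P = b + 2y√(1+z²) = 3.89 + 2×2.33×√(1+1.4²) = 11.91 m
R = A/P = 16.66/11.91 = 1.399 m
S = (Q·n / (1·A·R^(2/3)))² = (32.9×0.027 / (1×16.66×1.251))² = 0.001815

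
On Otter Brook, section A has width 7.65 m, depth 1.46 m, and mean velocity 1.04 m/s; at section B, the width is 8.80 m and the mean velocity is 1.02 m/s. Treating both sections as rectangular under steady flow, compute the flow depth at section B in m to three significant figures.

Q = A₁V₁ = (7.65×1.46) × 1.04 = 11.62 m³/s
d₂ = Q/(b₂ V₂) = 11.62/(8.80×1.02) = 1.294 m

1.29 m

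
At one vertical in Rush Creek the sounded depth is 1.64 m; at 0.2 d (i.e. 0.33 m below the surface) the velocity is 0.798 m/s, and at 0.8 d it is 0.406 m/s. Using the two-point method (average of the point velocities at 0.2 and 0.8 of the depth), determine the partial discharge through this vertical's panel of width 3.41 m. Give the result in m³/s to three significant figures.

v̄ = (0.798 + 0.406) / 2 = 0.6020 m/s
q = v̄ × d × w = 0.6020 × 1.64 × 3.41 = 3.367 m³/s

3.37 m³/s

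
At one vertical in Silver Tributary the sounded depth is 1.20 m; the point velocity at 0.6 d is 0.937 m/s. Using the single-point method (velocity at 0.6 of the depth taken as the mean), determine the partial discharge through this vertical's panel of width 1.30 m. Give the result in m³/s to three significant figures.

1.46 m³/s

v̄ = v₀.₆ = 0.937 m/s
q = v̄ × d × w = 0.9370 × 1.20 × 1.30 = 1.462 m³/s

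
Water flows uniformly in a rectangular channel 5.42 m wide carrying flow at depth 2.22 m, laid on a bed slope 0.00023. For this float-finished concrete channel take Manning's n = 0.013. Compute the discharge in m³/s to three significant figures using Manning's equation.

A = b·y = 5.42 × 2.22 = 12.03 m²
P = b + 2y = 5.42 + 2×2.22 = 9.860 m
R = A/P = 12.03/9.860 = 1.220 m
Q = (1/n)·A·R^(2/3)·S^(1/2) = (1/0.013) × 12.03 × 1.220^(2/3) × 0.00023^(1/2) = 16.03 m³/s

16.0 m³/s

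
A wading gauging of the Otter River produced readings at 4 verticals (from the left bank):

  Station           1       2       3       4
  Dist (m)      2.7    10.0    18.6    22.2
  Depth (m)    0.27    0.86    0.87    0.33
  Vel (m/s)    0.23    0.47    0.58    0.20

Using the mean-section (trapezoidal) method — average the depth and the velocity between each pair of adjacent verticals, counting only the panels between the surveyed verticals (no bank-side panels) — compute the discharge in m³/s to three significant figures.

6.19 m³/s

Panel 1-2: Δb = 7.3 m, d̄ = (0.27+0.86)/2 = 0.565, v̄ = (0.23+0.47)/2 = 0.35 → q = 7.3×0.565×0.35 = 1.444 m³/s
Panel 2-3: Δb = 8.6 m, d̄ = (0.86+0.87)/2 = 0.865, v̄ = (0.47+0.58)/2 = 0.525 → q = 8.6×0.865×0.525 = 3.905 m³/s
Panel 3-4: Δb = 3.6 m, d̄ = (0.87+0.33)/2 = 0.6, v̄ = (0.58+0.20)/2 = 0.39 → q = 3.6×0.6×0.39 = 0.8424 m³/s
Q = Σ q = 6.191 m³/s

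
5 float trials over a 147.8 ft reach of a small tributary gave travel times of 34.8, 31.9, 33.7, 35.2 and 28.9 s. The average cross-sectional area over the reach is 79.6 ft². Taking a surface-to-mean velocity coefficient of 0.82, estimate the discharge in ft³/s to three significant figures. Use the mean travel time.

t̄ = (34.8 + 31.9 + 33.7 + 35.2 + 28.9) / 5 = 32.9 s
v_surface = L / t̄ = 147.8 / 32.9 = 4.492 ft/s
v_mean = 0.82 × 4.492 = 3.684 ft/s
Q = A × v_mean = 79.6 × 3.684 = 293.2 ft³/s

293 ft³/s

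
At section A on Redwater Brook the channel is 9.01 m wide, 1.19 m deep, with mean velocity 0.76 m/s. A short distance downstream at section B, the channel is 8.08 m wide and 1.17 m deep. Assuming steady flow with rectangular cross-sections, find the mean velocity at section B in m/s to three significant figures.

0.862 m/s

Q = A₁V₁ = (9.01×1.19) × 0.76 = 8.149 m³/s
A₂ = 8.08 × 1.17 = 9.454 m²
V₂ = Q/A₂ = 8.149/9.454 = 0.8620 m/s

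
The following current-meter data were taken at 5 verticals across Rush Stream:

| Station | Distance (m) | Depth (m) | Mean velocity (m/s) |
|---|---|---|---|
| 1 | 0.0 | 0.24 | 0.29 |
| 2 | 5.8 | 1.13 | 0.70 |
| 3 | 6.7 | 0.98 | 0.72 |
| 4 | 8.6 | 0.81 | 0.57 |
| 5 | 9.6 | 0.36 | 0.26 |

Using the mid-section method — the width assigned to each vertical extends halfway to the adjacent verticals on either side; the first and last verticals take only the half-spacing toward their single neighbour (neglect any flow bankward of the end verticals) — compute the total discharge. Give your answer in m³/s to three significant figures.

w_1 = (5.8 − 0.0)/2 = 2.9 m; q_1 = 0.29 × 0.24 × 2.9 = 0.2018 m³/s
w_2 = (6.7 − 0.0)/2 = 3.35 m; q_2 = 0.70 × 1.13 × 3.35 = 2.650 m³/s
w_3 = (8.6 − 5.8)/2 = 1.4 m; q_3 = 0.72 × 0.98 × 1.4 = 0.9878 m³/s
w_4 = (9.6 − 6.7)/2 = 1.45 m; q_4 = 0.57 × 0.81 × 1.45 = 0.6695 m³/s
w_5 = (9.6 − 8.6)/2 = 0.5 m; q_5 = 0.26 × 0.36 × 0.5 = 0.04680 m³/s
Q = Σ qᵢ = 4.556 m³/s

4.56 m³/s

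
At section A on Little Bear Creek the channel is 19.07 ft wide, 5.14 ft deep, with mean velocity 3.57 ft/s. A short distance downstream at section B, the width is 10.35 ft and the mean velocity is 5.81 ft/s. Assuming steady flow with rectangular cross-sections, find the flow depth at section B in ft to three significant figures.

Q = A₁V₁ = (19.07×5.14) × 3.57 = 349.9 ft³/s
d₂ = Q/(b₂ V₂) = 349.9/(10.35×5.81) = 5.819 ft

5.82 ft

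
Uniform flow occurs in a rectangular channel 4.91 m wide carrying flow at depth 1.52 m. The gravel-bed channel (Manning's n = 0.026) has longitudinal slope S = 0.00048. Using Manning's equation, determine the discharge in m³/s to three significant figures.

A = b·y = 4.91 × 1.52 = 7.463 m²
P = b + 2y = 4.91 + 2×1.52 = 7.950 m
R = A/P = 7.463/7.950 = 0.9388 m
Q = (1/n)·A·R^(2/3)·S^(1/2) = (1/0.026) × 7.463 × 0.9388^(2/3) × 0.00048^(1/2) = 6.029 m³/s

6.03 m³/s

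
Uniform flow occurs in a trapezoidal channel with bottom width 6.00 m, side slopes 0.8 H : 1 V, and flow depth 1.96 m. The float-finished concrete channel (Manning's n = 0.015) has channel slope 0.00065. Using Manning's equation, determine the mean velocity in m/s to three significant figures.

2.07 m/s

A = (b + z·y)·y = (6.00 + 0.8×1.96)×1.96 = 14.83 m²
P = b + 2y√(1+z²) = 6.00 + 2×1.96×√(1+0.8²) = 11.02 m
R = A/P = 14.83/11.02 = 1.346 m
Q = (1/n)·A·R^(2/3)·S^(1/2) = (1/0.015) × 14.83 × 1.346^(2/3) × 0.00065^(1/2) = 30.74 m³/s
V = Q/A = 30.74/14.83 = 2.072 m/s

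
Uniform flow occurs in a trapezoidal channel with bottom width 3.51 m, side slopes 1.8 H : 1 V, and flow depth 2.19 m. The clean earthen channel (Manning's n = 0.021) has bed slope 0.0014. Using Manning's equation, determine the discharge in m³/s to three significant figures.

A = (b + z·y)·y = (3.51 + 1.8×2.19)×2.19 = 16.32 m²
P = b + 2y√(1+z²) = 3.51 + 2×2.19×√(1+1.8²) = 12.53 m
R = A/P = 16.32/12.53 = 1.303 m
Q = (1/n)·A·R^(2/3)·S^(1/2) = (1/0.021) × 16.32 × 1.303^(2/3) × 0.0014^(1/2) = 34.68 m³/s

34.7 m³/s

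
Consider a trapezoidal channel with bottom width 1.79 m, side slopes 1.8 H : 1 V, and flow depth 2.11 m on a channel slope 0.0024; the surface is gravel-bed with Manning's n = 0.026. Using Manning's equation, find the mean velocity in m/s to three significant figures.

A = (b + z·y)·y = (1.79 + 1.8×2.11)×2.11 = 11.79 m²
P = b + 2y√(1+z²) = 1.79 + 2×2.11×√(1+1.8²) = 10.48 m
R = A/P = 11.79/10.48 = 1.125 m
Q = (1/n)·A·R^(2/3)·S^(1/2) = (1/0.026) × 11.79 × 1.125^(2/3) × 0.0024^(1/2) = 24.03 m³/s
V = Q/A = 24.03/11.79 = 2.038 m/s

2.04 m/s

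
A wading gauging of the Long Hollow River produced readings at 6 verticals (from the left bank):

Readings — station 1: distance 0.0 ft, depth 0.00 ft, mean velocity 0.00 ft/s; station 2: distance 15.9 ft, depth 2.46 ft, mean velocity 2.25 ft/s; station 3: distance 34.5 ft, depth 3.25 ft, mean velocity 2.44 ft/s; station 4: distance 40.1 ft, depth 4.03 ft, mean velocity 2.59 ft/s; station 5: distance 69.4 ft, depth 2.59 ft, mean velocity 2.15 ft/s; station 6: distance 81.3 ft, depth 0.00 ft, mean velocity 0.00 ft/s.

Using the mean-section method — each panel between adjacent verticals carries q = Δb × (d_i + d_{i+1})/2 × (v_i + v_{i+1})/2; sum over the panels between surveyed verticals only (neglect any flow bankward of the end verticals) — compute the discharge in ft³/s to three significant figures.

Panel 1-2: Δb = 15.9 ft, d̄ = (0.00+2.46)/2 = 1.23, v̄ = (0.00+2.25)/2 = 1.125 → q = 15.9×1.23×1.125 = 22.00 ft³/s
Panel 2-3: Δb = 18.6 ft, d̄ = (2.46+3.25)/2 = 2.855, v̄ = (2.25+2.44)/2 = 2.345 → q = 18.6×2.855×2.345 = 124.5 ft³/s
Panel 3-4: Δb = 5.6 ft, d̄ = (3.25+4.03)/2 = 3.64, v̄ = (2.44+2.59)/2 = 2.515 → q = 5.6×3.64×2.515 = 51.27 ft³/s
Panel 4-5: Δb = 29.3 ft, d̄ = (4.03+2.59)/2 = 3.31, v̄ = (2.59+2.15)/2 = 2.37 → q = 29.3×3.31×2.37 = 229.8 ft³/s
Panel 5-6: Δb = 11.9 ft, d̄ = (2.59+0.00)/2 = 1.295, v̄ = (2.15+0.00)/2 = 1.075 → q = 11.9×1.295×1.075 = 16.57 ft³/s
Q = Σ q = 444.2 ft³/s

444 ft³/s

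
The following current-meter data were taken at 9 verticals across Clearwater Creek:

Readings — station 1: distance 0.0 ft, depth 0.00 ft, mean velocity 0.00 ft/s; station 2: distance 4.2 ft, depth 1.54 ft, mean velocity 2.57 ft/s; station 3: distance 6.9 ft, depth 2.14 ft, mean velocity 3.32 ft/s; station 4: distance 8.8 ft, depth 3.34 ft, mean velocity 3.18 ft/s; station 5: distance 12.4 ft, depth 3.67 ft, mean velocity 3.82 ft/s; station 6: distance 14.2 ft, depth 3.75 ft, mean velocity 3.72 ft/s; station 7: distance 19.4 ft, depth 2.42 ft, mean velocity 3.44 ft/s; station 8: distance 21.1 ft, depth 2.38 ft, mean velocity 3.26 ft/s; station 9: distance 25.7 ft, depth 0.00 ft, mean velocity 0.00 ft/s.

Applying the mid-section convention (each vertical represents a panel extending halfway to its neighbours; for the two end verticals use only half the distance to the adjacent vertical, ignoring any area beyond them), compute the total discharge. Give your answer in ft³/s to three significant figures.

w_2 = (6.9 − 0.0)/2 = 3.45 ft; q_2 = 2.57 × 1.54 × 3.45 = 13.65 ft³/s
w_3 = (8.8 − 4.2)/2 = 2.3 ft; q_3 = 3.32 × 2.14 × 2.3 = 16.34 ft³/s
w_4 = (12.4 − 6.9)/2 = 2.75 ft; q_4 = 3.18 × 3.34 × 2.75 = 29.21 ft³/s
w_5 = (14.2 − 8.8)/2 = 2.7 ft; q_5 = 3.82 × 3.67 × 2.7 = 37.85 ft³/s
w_6 = (19.4 − 12.4)/2 = 3.5 ft; q_6 = 3.72 × 3.75 × 3.5 = 48.83 ft³/s
w_7 = (21.1 − 14.2)/2 = 3.45 ft; q_7 = 3.44 × 2.42 × 3.45 = 28.72 ft³/s
w_8 = (25.7 − 19.4)/2 = 3.15 ft; q_8 = 3.26 × 2.38 × 3.15 = 24.44 ft³/s
Stations 1, 9 contribute zero (depth or velocity is 0).
Q = Σ qᵢ = 199.0 ft³/s

199 ft³/s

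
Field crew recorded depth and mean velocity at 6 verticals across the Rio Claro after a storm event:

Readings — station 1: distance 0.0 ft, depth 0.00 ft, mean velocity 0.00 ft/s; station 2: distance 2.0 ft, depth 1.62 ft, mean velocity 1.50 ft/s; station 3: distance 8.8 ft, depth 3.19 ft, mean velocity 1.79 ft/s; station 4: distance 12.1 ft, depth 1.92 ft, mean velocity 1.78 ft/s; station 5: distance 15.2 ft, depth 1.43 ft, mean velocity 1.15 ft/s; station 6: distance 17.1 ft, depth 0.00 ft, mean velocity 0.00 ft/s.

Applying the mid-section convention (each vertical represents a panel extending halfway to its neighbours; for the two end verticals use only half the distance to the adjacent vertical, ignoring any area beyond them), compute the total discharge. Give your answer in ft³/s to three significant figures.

w_2 = (8.8 − 0.0)/2 = 4.4 ft; q_2 = 1.50 × 1.62 × 4.4 = 10.69 ft³/s
w_3 = (12.1 − 2.0)/2 = 5.05 ft; q_3 = 1.79 × 3.19 × 5.05 = 28.84 ft³/s
w_4 = (15.2 − 8.8)/2 = 3.2 ft; q_4 = 1.78 × 1.92 × 3.2 = 10.94 ft³/s
w_5 = (17.1 − 12.1)/2 = 2.5 ft; q_5 = 1.15 × 1.43 × 2.5 = 4.111 ft³/s
Stations 1, 6 contribute zero (depth or velocity is 0).
Q = Σ qᵢ = 54.58 ft³/s

54.6 ft³/s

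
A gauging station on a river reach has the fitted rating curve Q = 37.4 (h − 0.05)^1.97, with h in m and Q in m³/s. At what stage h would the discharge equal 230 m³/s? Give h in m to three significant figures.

2.56 m

h − h₀ = (Q/C)^(1/b) = (230/37.4)^(1/1.97) = 2.514 m
h = 0.05 + 2.514 = 2.564 m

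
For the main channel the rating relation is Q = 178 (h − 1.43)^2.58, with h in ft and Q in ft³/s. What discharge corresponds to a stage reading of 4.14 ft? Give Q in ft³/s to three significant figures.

2330 ft³/s

Q = 178 × (4.14 − 1.43)^2.58 = 178 × 2.71^2.58 = 2331 ft³/s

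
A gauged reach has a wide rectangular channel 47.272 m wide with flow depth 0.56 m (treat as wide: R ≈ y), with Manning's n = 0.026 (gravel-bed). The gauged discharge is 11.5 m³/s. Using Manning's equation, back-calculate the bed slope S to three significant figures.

A = b·y = 47.272 × 0.56 = 26.47 m²
Wide channel: R ≈ y = 0.56 m
S = (Q·n / (1·A·R^(2/3)))² = (11.5×0.026 / (1×26.47×0.6794))² = 0.0002764

0.000276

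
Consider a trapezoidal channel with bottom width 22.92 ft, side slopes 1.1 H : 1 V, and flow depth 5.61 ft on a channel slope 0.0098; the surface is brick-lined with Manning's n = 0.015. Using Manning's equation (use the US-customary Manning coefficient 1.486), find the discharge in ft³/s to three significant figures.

A = (b + z·y)·y = (22.92 + 1.1×5.61)×5.61 = 163.2 ft²
P = b + 2y√(1+z²) = 22.92 + 2×5.61×√(1+1.1²) = 39.60 ft
R = A/P = 163.2/39.60 = 4.121 ft
Q = (1.486/n)·A·R^(2/3)·S^(1/2) = (1.486/0.015) × 163.2 × 4.121^(2/3) × 0.0098^(1/2) = 4114 ft³/s

4110 ft³/s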